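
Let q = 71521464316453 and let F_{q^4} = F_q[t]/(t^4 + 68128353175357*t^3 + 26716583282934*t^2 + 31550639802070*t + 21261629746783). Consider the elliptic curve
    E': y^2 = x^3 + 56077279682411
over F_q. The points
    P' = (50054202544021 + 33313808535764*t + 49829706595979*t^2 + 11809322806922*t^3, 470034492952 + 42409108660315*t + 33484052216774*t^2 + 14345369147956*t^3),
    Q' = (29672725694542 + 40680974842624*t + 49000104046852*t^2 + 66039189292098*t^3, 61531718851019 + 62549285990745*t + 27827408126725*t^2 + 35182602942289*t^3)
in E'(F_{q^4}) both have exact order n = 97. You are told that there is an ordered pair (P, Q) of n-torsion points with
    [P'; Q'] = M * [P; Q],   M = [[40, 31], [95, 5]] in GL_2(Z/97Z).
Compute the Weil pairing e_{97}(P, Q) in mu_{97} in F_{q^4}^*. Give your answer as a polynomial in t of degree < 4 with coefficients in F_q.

e_{97} is bilinear + alternating on E[97], so e_{97}(40*P + 31*Q, 95*P + 5*Q) = e_{97}(P,Q)^(40*5-31*95).
det M = 40*5 - 31*95 = -2745 = 68 (mod 97); 68^{-1} = 10 (mod 97).
Run Miller on y^2=x^3+56077279682411 over F_{71521464316453}: ladder 1100001 (7 bits); e = f_P(D_Q)/f_Q(D_P).
Miller gives e_{97}(P',Q') = 63570397784545 + 1019391552515*t + 6191138819068*t^2 + 29709983909753*t^3 in F_{71521464316453^4}.
Finally e_{97}(P,Q) = 70131894275994 + 48479915725716*t + 4950655528230*t^2 + 59120089117363*t^3.

70131894275994 + 48479915725716*t + 4950655528230*t^2 + 59120089117363*t^3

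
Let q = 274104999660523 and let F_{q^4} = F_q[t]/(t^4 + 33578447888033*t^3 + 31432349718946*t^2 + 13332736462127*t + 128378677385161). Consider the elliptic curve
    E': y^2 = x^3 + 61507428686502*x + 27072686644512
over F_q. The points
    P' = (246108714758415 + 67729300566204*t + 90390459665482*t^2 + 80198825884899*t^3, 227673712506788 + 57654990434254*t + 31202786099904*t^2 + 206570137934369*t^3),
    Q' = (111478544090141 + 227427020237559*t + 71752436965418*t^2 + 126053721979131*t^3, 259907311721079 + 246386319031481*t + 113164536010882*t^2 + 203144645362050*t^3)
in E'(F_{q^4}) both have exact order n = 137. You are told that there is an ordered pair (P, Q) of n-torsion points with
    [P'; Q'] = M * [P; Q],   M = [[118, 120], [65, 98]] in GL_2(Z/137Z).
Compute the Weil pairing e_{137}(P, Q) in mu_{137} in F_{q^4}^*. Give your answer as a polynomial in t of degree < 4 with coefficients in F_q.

e_{137} is bilinear + alternating on E[137], so e_{137}(118*P + 120*Q, 65*P + 98*Q) = e_{137}(P,Q)^(118*98-120*65).
So e_{137}(P,Q) = e_{137}(P',Q')^{78}, since 65*78 = 1 mod 137.
n = 137 = (10001001)_2 (8 bits, wt 3); accumulate f_{137,P'}(Q'+S)/f_{137,P'}(S) along the 7-step ladder.
Result: e(P',Q') = 164700531897248 + 4401141923406*t + 49228966420290*t^2 + 262093984808427*t^3.
Hence e(P,Q) = 203954709580800 + 126090227028839*t + 177260689608130*t^2 + 132970348875839*t^3 in F_{274104999660523^4}^*.

203954709580800 + 126090227028839*t + 177260689608130*t^2 + 132970348875839*t^3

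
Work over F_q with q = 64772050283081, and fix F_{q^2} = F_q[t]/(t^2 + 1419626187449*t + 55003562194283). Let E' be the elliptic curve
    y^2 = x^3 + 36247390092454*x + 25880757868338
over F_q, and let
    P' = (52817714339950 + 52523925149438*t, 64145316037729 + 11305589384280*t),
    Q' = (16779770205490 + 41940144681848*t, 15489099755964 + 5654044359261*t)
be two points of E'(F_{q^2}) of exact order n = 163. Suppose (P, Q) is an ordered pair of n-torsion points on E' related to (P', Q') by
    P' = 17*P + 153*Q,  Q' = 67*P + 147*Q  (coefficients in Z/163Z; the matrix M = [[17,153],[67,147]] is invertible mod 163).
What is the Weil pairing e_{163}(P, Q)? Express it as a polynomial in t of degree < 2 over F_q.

24832637576215 + 29251512216263*t

e_{163} is bilinear + alternating on E[163], so e_{163}(17*P + 153*Q, 67*P + 147*Q) = e_{163}(P,Q)^(17*147-153*67).
det(M) mod 163 = 72; its inverse in (Z/163)^* is 120 (check: 72*120 mod 163 = 1).
Build f_{163,P'} and f_{163,Q'} via the 8-bit ladder of 163=10100011_2; evaluate at shifted divisors; quotient in F_{64772050283081^2}.
The quotient is 54339717833757 + 21497260659916*t.
e_{163}(P,Q) = (54339717833757 + 21497260659916*t)^{120} = 24832637576215 + 29251512216263*t.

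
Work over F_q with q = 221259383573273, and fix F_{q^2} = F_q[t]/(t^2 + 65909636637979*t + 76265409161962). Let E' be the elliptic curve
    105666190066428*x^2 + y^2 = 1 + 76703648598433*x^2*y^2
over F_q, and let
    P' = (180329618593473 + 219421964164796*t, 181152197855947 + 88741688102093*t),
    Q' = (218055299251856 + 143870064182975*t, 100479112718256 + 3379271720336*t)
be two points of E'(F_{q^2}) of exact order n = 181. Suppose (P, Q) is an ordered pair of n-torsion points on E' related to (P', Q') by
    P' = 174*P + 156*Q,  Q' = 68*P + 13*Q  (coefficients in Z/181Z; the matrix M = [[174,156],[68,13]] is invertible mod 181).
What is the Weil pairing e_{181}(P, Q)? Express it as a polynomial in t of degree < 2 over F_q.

47381661026663 + 32180057249692*t

e_{181} is bilinear + alternating on E[181], so e_{181}(174*P + 156*Q, 68*P + 13*Q) = e_{181}(P,Q)^(174*13-156*68).
det(M) mod 181 = 161; its inverse in (Z/181)^* is 9 (check: 161*9 mod 181 = 1).
Edwards a_E,d_E -> Montgomery A=119133919460635,B=98550932059231 -> Weierstrass 192018098416347,176787088707595 via alpha=67271537039689,beta=62555481260317.
Miller loop for e_{181} over F_{221259383573273^2}: bits of 181 = 10110101; 7 double steps + 4 add steps, l/v at each.
f_P(D_Q)/f_Q(D_P) = 30365314438879 + 171287950934007*t.
(30365314438879 + 171287950934007*t)^{9} mod (221259383573273,f) = 47381661026663 + 32180057249692*t.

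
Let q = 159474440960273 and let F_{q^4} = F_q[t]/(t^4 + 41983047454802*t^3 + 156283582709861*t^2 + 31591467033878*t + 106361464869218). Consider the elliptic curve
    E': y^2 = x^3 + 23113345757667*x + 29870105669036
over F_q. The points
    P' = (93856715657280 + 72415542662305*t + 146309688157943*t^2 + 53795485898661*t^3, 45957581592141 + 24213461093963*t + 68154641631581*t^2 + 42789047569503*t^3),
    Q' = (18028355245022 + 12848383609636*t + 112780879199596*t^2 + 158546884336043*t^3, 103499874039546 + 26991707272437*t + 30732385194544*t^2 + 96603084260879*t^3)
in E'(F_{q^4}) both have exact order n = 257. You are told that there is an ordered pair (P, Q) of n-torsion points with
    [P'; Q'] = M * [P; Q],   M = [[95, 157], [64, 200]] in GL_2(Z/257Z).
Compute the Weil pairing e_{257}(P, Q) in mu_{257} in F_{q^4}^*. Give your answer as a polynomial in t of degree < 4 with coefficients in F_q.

Alternating bilinearity on E[257] (values in mu_{257} in F_{159474440960273^4}) gives e(P',Q') = e(P,Q)^det(M).
95*200 - 157*64 = 8952; reduced mod 257: det = 214, inverse 251.
Miller loop for e_{257} over F_{159474440960273^4}: bits of 257 = 100000001; 8 double steps + 1 add steps, l/v at each.
f_P(D_Q)/f_Q(D_P) = 48025037206714 + 146843315544491*t + 5005986416421*t^2 + 120765014395210*t^3.
(48025037206714 + 146843315544491*t + 5005986416421*t^2 + 120765014395210*t^3)^{251} mod (159474440960273,f) = 125561527382058 + 56762129629219*t + 6924818006827*t^2 + 109104795240878*t^3.

125561527382058 + 56762129629219*t + 6924818006827*t^2 + 109104795240878*t^3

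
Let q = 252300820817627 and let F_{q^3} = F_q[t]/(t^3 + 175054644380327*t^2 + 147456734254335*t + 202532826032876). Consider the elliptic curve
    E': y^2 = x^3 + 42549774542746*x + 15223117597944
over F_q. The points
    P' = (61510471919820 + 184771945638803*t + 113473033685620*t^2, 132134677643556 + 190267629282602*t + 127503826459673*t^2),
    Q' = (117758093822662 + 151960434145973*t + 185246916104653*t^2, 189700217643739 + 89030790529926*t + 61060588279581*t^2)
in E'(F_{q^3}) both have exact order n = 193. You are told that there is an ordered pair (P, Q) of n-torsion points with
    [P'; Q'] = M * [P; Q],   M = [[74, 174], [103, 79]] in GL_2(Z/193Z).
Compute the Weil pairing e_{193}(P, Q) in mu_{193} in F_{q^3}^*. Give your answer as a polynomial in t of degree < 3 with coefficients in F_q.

176888223352622 + 13288797886206*t + 12850764044150*t^2

e_{193} is bilinear + alternating on E[193], so e_{193}(74*P + 174*Q, 103*P + 79*Q) = e_{193}(P,Q)^(74*79-174*103).
74*79 - 174*103 = -12076; reduced mod 193: det = 83, inverse 100.
Miller loop for e_{193} over F_{252300820817627^3}: bits of 193 = 11000001; 7 double steps + 2 add steps, l/v at each.
Result: e(P',Q') = 7186537152471 + 12984404827561*t + 211112699318842*t^2.
Hence e(P,Q) = 176888223352622 + 13288797886206*t + 12850764044150*t^2 in F_{252300820817627^3}^*.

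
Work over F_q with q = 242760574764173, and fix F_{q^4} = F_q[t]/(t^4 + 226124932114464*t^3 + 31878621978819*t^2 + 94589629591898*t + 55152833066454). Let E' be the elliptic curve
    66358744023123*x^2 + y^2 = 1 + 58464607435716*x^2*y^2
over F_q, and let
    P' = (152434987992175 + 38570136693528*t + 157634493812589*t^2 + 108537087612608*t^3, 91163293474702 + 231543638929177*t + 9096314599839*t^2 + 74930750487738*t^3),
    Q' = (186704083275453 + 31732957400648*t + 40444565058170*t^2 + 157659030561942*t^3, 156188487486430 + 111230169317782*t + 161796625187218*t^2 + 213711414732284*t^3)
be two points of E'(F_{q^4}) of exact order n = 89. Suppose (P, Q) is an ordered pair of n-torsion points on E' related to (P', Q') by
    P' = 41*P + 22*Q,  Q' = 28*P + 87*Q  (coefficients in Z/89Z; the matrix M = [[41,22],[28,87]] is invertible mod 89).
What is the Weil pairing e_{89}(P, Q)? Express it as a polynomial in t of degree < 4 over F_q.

Since e_{89}(P,P)=e_{89}(Q,Q)=1 and e_{89}(Q,P)=e_{89}(P,Q)^{-1}, expanding e_{89}(41*P + 22*Q,28*P + 87*Q) leaves e(P,Q)^det(M).
41*87 - 22*28 = 2951; reduced mod 89: det = 14, inverse 70.
Edwards->Montgomery: u=(1+y)/(1-y), v=u/x -> 29851428796618v^2=u^3+123286387572257u^2+u; then x_W=62663677837895u+142184179291893: y^2=x^3+135875872044396*x+232164148080025.
7-bit Miller (1011001) on E'/F_{242760574764173} with a'=135875872044396, b'=232164148080025: accumulate tangent/chord ratios at Q'+S and P'+S'.
So e_{89}(P',Q') = 10095071313992 + 95913156735465*t + 123342509809923*t^2 + 69447769047871*t^3.
(10095071313992 + 95913156735465*t + 123342509809923*t^2 + 69447769047871*t^3)^{70} mod (242760574764173,f) = 77246864766146 + 9700191418742*t + 241758199716150*t^2 + 242308558177018*t^3.

77246864766146 + 9700191418742*t + 241758199716150*t^2 + 242308558177018*t^3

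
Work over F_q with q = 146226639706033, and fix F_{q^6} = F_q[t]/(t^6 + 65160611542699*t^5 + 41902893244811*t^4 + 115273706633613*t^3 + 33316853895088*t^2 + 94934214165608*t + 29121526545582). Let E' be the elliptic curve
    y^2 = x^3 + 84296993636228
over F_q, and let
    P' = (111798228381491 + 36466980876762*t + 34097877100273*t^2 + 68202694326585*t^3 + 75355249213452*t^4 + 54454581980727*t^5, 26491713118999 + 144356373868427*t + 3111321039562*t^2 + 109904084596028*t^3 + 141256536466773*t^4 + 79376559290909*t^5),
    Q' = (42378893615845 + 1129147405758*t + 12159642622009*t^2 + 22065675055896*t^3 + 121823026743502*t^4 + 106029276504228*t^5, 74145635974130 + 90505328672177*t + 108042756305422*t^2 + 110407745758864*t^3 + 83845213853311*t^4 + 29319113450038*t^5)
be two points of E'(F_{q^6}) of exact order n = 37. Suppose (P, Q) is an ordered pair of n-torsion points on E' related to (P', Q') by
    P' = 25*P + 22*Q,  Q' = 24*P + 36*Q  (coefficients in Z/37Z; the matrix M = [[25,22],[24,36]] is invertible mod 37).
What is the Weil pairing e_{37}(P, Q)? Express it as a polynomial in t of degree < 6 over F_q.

142223280731819 + 53498649634337*t + 21424644307623*t^2 + 54636107677119*t^3 + 15602463537672*t^4 + 40999015665723*t^5

Alternating bilinearity on E[37] (values in mu_{37} in F_{146226639706033^6}) gives e(P',Q') = e(P,Q)^det(M).
So e_{37}(P,Q) = e_{37}(P',Q')^{19}, since 2*19 = 1 mod 37.
Run Miller on y^2=x^3+84296993636228 over F_{146226639706033}: ladder 100101 (6 bits); e = f_P(D_Q)/f_Q(D_P).
f_P(D_Q)/f_Q(D_P) = 66028323276395 + 106923265836549*t + 15236250932991*t^2 + 89349807025814*t^3 + 100862150538095*t^4 + 124483894567716*t^5.
Raise to 19: e(P,Q) = 142223280731819 + 53498649634337*t + 21424644307623*t^2 + 54636107677119*t^3 + 15602463537672*t^4 + 40999015665723*t^5 in mu_{37}.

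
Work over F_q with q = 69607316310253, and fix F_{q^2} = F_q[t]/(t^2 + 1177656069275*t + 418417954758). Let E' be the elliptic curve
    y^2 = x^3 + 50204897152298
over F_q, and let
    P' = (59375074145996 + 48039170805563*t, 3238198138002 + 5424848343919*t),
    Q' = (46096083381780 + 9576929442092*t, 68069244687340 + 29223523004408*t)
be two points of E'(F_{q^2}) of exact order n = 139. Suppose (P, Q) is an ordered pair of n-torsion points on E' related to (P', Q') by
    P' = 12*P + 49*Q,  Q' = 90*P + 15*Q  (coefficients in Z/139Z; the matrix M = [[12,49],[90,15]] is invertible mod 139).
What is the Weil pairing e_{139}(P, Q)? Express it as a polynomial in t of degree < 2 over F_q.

Under M = [[12,49],[90,15]] in GL_2(Z/139), e_{139}(P',Q') = e_{139}(P,Q)^(12*15-49*90 mod 139).
12*15 - 49*90 = -4230; reduced mod 139: det = 79, inverse 44.
Build f_{139,P'} and f_{139,Q'} via the 8-bit ladder of 139=10001011_2; evaluate at shifted divisors; quotient in F_{69607316310253^2}.
Miller gives e_{139}(P',Q') = 2985247804052 + 53693232345380*t in F_{69607316310253^2}.
Finally e_{139}(P,Q) = 54551178374851 + 66609099941990*t.

54551178374851 + 66609099941990*t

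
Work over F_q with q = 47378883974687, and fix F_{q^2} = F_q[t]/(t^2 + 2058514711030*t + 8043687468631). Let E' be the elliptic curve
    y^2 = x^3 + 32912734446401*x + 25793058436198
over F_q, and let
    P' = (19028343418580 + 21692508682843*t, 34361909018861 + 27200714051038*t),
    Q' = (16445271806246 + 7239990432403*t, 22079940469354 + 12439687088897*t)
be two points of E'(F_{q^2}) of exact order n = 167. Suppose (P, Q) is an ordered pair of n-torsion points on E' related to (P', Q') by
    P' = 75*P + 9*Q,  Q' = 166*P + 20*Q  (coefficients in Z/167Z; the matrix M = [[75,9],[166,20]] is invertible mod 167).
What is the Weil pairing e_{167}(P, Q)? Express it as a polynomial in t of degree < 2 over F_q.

39160350819807 + 9090339318788*t

Since e_{167}(P,P)=e_{167}(Q,Q)=1 and e_{167}(Q,P)=e_{167}(P,Q)^{-1}, expanding e_{167}(75*P + 9*Q,166*P + 20*Q) leaves e(P,Q)^det(M).
So e_{167}(P,Q) = e_{167}(P',Q')^{28}, since 6*28 = 1 mod 167.
Miller loop for e_{167} over F_{47378883974687^2}: bits of 167 = 10100111; 7 double steps + 4 add steps, l/v at each.
Result: e(P',Q') = 3916486597391 + 45120573988843*t.
(3916486597391 + 45120573988843*t)^{28} mod (47378883974687,f) = 39160350819807 + 9090339318788*t.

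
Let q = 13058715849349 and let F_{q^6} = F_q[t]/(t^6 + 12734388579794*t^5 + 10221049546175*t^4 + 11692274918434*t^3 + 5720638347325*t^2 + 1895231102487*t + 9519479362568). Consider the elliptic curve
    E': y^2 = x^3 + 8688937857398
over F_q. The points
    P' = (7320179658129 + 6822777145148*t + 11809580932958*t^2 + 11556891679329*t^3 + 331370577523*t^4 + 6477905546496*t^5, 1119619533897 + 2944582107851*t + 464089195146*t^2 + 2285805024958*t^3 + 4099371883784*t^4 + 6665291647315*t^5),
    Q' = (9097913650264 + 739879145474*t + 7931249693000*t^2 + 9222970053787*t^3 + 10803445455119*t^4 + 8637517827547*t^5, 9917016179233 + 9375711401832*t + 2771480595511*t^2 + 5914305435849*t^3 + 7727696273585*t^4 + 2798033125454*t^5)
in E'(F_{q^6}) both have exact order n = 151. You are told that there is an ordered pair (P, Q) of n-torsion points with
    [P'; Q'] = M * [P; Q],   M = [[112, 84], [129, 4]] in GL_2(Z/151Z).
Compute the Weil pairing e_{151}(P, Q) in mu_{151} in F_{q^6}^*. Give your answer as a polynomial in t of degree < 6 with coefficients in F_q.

10397545859942 + 6194677153278*t + 8289013753096*t^2 + 8139551375837*t^3 + 12540553826281*t^4 + 2193654100780*t^5

e_{151}(aP+bQ,cP+dQ) = e_{151}(P,Q)^(ad-bc); with (a,b,c,d)=(112,84,129,4) this gives the det-151 law.
So e_{151}(P,Q) = e_{151}(P',Q')^{39}, since 31*39 = 1 mod 151.
Double-and-add over 10010111: 8-1 doublings, 5-1 additions; each step l_{T,T}/v_{2T} or l_{T,P'}/v at Q'+S for random S.
e_{151}(P',Q') = 5248292919398 + 6765651669055*t + 3716316938545*t^2 + 9597223786058*t^3 + 1435170258619*t^4 + 7328753511305*t^5.
e_{151}(P,Q) = (5248292919398 + 6765651669055*t + 3716316938545*t^2 + 9597223786058*t^3 + 1435170258619*t^4 + 7328753511305*t^5)^{39} = 10397545859942 + 6194677153278*t + 8289013753096*t^2 + 8139551375837*t^3 + 12540553826281*t^4 + 2193654100780*t^5.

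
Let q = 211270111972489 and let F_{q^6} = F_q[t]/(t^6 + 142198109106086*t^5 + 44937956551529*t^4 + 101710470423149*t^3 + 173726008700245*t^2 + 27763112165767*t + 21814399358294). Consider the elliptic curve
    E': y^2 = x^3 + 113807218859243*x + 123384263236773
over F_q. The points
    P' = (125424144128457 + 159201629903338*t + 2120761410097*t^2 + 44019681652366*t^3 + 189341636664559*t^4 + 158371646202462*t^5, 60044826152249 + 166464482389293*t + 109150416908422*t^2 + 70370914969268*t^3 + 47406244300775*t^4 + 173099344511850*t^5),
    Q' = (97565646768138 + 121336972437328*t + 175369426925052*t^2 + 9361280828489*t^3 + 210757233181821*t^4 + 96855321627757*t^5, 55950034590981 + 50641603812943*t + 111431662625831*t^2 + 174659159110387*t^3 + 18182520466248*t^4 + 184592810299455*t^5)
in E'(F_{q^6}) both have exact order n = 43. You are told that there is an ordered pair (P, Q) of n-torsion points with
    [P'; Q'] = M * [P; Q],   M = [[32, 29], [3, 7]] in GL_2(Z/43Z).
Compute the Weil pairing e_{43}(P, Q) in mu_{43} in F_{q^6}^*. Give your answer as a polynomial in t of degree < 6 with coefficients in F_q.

e_{43}(aP+bQ,cP+dQ) = e_{43}(P,Q)^(ad-bc); with (a,b,c,d)=(32,29,3,7) this gives the det-43 law.
Inverting 8 mod 43: 27. Thus e_{43}(P,Q) = e(P',Q')^{27}.
Build f_{43,P'} and f_{43,Q'} via the 6-bit ladder of 43=101011_2; evaluate at shifted divisors; quotient in F_{211270111972489^6}.
e_{43}(P',Q') = 45431301325281 + 160455554704289*t + 160238912606743*t^2 + 149451499483186*t^3 + 208554977795610*t^4 + 101284750504124*t^5.
Hence e(P,Q) = 139723999483499 + 101188379358367*t + 123313609575442*t^2 + 170080535513937*t^3 + 73616454335160*t^4 + 79882204441330*t^5 in F_{211270111972489^6}^*.

139723999483499 + 101188379358367*t + 123313609575442*t^2 + 170080535513937*t^3 + 73616454335160*t^4 + 79882204441330*t^5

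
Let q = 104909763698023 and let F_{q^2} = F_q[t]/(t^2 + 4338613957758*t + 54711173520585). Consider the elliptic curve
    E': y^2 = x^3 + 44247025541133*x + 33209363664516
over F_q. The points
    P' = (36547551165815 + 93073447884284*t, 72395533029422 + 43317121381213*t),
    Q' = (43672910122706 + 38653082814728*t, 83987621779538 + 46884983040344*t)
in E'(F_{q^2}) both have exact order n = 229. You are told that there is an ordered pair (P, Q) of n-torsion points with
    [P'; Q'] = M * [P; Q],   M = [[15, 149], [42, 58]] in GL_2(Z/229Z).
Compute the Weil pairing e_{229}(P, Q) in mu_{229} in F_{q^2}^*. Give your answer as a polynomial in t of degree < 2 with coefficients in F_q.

14915266788944 + 52578701243041*t

e_{229}(aP+bQ,cP+dQ) = e_{229}(P,Q)^(ad-bc); with (a,b,c,d)=(15,149,42,58) this gives the det-229 law.
So e_{229}(P,Q) = e_{229}(P',Q')^{176}, since 108*176 = 1 mod 229.
n = 229 = (11100101)_2 (8 bits, wt 5); accumulate f_{229,P'}(Q'+S)/f_{229,P'}(S) along the 7-step ladder.
f_P(D_Q)/f_Q(D_P) = 95558051652887 + 64482900137613*t.
Finally e_{229}(P,Q) = 14915266788944 + 52578701243041*t.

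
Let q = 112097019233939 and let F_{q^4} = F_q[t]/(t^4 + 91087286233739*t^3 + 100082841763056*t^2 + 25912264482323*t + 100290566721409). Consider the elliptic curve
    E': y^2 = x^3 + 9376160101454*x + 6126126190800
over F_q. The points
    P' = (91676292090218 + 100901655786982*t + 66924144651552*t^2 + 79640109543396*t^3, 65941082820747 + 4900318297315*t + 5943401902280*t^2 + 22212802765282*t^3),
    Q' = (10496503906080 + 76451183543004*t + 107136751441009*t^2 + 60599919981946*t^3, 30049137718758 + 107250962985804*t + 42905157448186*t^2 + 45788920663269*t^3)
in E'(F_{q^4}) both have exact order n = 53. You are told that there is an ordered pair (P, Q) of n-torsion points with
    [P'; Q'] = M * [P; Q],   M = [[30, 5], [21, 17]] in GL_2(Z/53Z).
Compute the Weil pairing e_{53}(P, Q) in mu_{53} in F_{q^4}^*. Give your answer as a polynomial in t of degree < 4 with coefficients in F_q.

97104385142400 + 96293284274367*t + 45885316422519*t^2 + 46432054284713*t^3

Under M = [[30,5],[21,17]] in GL_2(Z/53), e_{53}(P',Q') = e_{53}(P,Q)^(30*17-5*21 mod 53).
det(M) mod 53 = 34; its inverse in (Z/53)^* is 39 (check: 34*39 mod 53 = 1).
n = 53 = (110101)_2 (6 bits, wt 4); accumulate f_{53,P'}(Q'+S)/f_{53,P'}(S) along the 5-step ladder.
f_P(D_Q)/f_Q(D_P) = 26867621186752 + 96450119979930*t + 40372605391433*t^2 + 75055845242125*t^3.
Hence e(P,Q) = 97104385142400 + 96293284274367*t + 45885316422519*t^2 + 46432054284713*t^3 in F_{112097019233939^4}^*.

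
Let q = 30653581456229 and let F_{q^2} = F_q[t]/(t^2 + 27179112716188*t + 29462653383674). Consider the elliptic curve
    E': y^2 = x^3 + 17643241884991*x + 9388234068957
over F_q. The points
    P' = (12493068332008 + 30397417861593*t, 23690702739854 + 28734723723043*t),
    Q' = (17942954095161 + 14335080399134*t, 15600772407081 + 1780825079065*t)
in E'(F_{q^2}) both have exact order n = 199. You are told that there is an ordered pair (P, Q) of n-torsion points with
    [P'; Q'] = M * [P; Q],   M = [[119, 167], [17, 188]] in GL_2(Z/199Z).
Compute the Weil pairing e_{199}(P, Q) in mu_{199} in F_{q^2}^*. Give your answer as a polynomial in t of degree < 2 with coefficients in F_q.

488227236875 + 15480419198971*t

Since e_{199}(P,P)=e_{199}(Q,Q)=1 and e_{199}(Q,P)=e_{199}(P,Q)^{-1}, expanding e_{199}(119*P + 167*Q,17*P + 188*Q) leaves e(P,Q)^det(M).
det M = 119*188 - 167*17 = 19533 = 31 (mod 199); 31^{-1} = 122 (mod 199).
Run Miller on y^2=x^3+17643241884991*x+9388234068957 over F_{30653581456229}: ladder 11000111 (8 bits); e = f_P(D_Q)/f_Q(D_P).
f_P(D_Q)/f_Q(D_P) = 27826122353657 + 18064311602725*t.
e_{199}(P,Q) = (27826122353657 + 18064311602725*t)^{122} = 488227236875 + 15480419198971*t.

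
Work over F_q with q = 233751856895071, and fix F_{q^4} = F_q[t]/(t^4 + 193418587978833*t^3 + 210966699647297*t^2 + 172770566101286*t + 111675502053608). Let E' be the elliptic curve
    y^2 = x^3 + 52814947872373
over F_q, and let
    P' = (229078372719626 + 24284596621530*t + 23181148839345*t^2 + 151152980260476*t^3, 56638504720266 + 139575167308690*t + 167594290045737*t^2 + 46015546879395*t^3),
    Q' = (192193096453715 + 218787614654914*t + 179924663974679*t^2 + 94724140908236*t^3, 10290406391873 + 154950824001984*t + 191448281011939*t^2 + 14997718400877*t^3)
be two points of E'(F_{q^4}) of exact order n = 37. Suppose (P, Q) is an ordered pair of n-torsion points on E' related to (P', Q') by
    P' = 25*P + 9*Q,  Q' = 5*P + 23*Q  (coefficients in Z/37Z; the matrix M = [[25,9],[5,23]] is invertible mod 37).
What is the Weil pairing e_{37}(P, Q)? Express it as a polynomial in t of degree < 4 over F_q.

Since e_{37}(P,P)=e_{37}(Q,Q)=1 and e_{37}(Q,P)=e_{37}(P,Q)^{-1}, expanding e_{37}(25*P + 9*Q,5*P + 23*Q) leaves e(P,Q)^det(M).
det(M) mod 37 = 12; its inverse in (Z/37)^* is 34 (check: 12*34 mod 37 = 1).
n = 37 = (100101)_2 (6 bits, wt 3); accumulate f_{37,P'}(Q'+S)/f_{37,P'}(S) along the 5-step ladder.
So e_{37}(P',Q') = 88581279783033 + 69438000644019*t + 173278474954321*t^2 + 225547710303193*t^3.
e_{37}(P,Q) = (88581279783033 + 69438000644019*t + 173278474954321*t^2 + 225547710303193*t^3)^{34} = 199494453349019 + 164020334813559*t + 125359281835632*t^2 + 185385900166565*t^3.

199494453349019 + 164020334813559*t + 125359281835632*t^2 + 185385900166565*t^3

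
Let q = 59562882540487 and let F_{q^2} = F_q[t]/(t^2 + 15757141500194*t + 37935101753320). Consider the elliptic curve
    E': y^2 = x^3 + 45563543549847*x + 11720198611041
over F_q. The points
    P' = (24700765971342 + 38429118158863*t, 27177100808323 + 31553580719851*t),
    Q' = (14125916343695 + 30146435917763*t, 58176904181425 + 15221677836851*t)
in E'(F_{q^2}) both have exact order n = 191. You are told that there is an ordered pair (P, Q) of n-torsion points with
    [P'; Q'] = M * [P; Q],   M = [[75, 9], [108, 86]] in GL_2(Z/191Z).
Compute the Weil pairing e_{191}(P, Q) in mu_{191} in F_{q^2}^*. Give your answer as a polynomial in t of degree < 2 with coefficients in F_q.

30418729842577 + 33913900890011*t

Since e_{191}(P,P)=e_{191}(Q,Q)=1 and e_{191}(Q,P)=e_{191}(P,Q)^{-1}, expanding e_{191}(75*P + 9*Q,108*P + 86*Q) leaves e(P,Q)^det(M).
Hence e(P,Q) = e(P',Q')^{72} where 72 = 130^{-1} mod 191.
Double-and-add over 10111111: 8-1 doublings, 7-1 additions; each step l_{T,T}/v_{2T} or l_{T,P'}/v at Q'+S for random S.
f_P(D_Q)/f_Q(D_P) = 22421078813566 + 10698180108398*t.
(22421078813566 + 10698180108398*t)^{72} mod (59562882540487,f) = 30418729842577 + 33913900890011*t.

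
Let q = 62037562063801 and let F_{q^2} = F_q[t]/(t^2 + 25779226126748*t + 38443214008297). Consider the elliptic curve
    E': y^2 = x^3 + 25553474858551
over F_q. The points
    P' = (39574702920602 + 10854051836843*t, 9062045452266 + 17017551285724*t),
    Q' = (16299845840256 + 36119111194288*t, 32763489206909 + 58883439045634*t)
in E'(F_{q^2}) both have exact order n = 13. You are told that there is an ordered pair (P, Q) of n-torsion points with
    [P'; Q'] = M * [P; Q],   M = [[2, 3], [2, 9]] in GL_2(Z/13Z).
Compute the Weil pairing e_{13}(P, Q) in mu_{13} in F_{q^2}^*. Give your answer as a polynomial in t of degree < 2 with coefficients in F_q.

17748873229329 + 52098685947645*t

e_{13}(aP+bQ,cP+dQ) = e_{13}(P,Q)^(ad-bc); with (a,b,c,d)=(2,3,2,9) this gives the det-13 law.
So e_{13}(P,Q) = e_{13}(P',Q')^{12}, since 12*12 = 1 mod 13.
4-bit Miller (1101) on E'/F_{62037562063801} with a'=0, b'=25553474858551: accumulate tangent/chord ratios at Q'+S and P'+S'.
Result: e(P',Q') = 20337357618894 + 9938876116156*t.
Thus e_{13}(P,Q) = 17748873229329 + 52098685947645*t.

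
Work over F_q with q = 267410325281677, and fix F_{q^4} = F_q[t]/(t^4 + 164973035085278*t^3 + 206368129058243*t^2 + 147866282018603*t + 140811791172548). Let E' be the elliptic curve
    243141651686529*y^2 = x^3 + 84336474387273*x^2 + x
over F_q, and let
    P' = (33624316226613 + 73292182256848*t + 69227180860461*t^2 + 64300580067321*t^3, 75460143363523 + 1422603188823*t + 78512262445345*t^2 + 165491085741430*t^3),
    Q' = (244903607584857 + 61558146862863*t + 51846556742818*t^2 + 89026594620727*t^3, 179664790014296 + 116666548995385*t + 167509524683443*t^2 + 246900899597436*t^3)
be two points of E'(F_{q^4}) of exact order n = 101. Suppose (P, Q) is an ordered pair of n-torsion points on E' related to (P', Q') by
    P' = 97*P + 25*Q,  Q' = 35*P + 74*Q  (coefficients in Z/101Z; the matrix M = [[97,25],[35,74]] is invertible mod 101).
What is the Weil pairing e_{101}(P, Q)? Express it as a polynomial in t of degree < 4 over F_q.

156915581296667 + 77260789599303*t + 64776447047990*t^2 + 109282806978499*t^3

Alternating bilinearity on E[101] (values in mu_{101} in F_{267410325281677^4}) gives e(P',Q') = e(P,Q)^det(M).
det(M) mod 101 = 41; its inverse in (Z/101)^* is 69 (check: 41*69 mod 101 = 1).
Set x_W=61078155651732*u+138806913617870, y_W=61078155651732*v; then E': y_W^2=x_W^3+38549228303764*x_W+139785979725187.
Run Miller on y^2=x^3+38549228303764*x+139785979725187 over F_{267410325281677}: ladder 1100101 (7 bits); e = f_P(D_Q)/f_Q(D_P).
So e_{101}(P',Q') = 75731627655430 + 134569920537041*t + 247995615302907*t^2 + 236557686850661*t^3.
Raise to 69: e(P,Q) = 156915581296667 + 77260789599303*t + 64776447047990*t^2 + 109282806978499*t^3 in mu_{101}.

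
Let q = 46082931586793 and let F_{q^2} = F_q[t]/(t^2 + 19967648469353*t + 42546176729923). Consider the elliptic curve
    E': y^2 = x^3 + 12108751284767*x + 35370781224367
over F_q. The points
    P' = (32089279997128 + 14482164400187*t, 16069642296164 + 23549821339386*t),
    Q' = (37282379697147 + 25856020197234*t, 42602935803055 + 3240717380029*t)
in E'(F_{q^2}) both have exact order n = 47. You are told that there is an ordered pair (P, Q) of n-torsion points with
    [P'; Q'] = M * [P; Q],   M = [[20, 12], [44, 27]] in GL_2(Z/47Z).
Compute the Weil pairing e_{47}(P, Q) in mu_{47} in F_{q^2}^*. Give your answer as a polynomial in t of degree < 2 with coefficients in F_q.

Since e_{47}(P,P)=e_{47}(Q,Q)=1 and e_{47}(Q,P)=e_{47}(P,Q)^{-1}, expanding e_{47}(20*P + 12*Q,44*P + 27*Q) leaves e(P,Q)^det(M).
det(M) mod 47 = 12; its inverse in (Z/47)^* is 4 (check: 12*4 mod 47 = 1).
6-bit Miller (101111) on E'/F_{46082931586793} with a'=12108751284767, b'=35370781224367: accumulate tangent/chord ratios at Q'+S and P'+S'.
So e_{47}(P',Q') = 33623808450349 + 23736048141065*t.
Hence e(P,Q) = 39507314922673 + 34757749787275*t in F_{46082931586793^2}^*.

39507314922673 + 34757749787275*t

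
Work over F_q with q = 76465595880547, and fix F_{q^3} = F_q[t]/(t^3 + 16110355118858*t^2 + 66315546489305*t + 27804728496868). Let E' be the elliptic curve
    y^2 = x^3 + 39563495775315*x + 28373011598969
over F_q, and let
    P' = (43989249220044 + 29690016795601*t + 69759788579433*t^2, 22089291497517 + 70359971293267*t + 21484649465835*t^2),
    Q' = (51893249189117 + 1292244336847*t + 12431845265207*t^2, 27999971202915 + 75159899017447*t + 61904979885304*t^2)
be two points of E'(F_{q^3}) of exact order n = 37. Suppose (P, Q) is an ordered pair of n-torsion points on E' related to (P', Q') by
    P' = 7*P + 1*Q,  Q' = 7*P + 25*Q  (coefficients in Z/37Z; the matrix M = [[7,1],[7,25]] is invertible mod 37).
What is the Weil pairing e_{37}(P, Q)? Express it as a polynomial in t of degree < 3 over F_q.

Under M = [[7,1],[7,25]] in GL_2(Z/37), e_{37}(P',Q') = e_{37}(P,Q)^(7*25-1*7 mod 37).
7*25 - 1*7 = 168; reduced mod 37: det = 20, inverse 13.
n = 37 = (100101)_2 (6 bits, wt 3); accumulate f_{37,P'}(Q'+S)/f_{37,P'}(S) along the 5-step ladder.
f_P(D_Q)/f_Q(D_P) = 64880889479346 + 55777735567982*t + 59922712482882*t^2.
Thus e_{37}(P,Q) = 49478398657233 + 35474123738732*t + 20389054113858*t^2.

49478398657233 + 35474123738732*t + 20389054113858*t^2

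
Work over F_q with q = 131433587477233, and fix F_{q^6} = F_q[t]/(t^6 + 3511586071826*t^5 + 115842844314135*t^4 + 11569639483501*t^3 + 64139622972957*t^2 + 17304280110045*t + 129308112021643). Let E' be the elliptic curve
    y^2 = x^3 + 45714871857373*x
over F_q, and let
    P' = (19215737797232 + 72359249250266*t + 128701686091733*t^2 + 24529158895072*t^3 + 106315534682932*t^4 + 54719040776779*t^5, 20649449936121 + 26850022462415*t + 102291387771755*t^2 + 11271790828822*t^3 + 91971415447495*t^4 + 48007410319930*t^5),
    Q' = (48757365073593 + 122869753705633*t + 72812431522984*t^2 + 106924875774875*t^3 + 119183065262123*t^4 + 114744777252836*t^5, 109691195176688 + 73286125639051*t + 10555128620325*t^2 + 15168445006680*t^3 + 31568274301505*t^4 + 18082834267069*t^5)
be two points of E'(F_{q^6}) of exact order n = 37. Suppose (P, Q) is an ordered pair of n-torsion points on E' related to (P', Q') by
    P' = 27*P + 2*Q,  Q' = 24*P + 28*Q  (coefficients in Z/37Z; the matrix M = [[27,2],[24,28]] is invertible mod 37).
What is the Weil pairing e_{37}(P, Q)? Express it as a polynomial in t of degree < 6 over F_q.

The 37-Weil pairing on E[37] over F_{131433587477233} is alternating-bilinear: e_{37}(P',Q') = e_{37}(P,Q)^det(M).
Hence e(P,Q) = e(P',Q')^{15} where 15 = 5^{-1} mod 37.
Miller loop for e_{37} over F_{131433587477233^6}: bits of 37 = 100101; 5 double steps + 2 add steps, l/v at each.
f_P(D_Q)/f_Q(D_P) = 49268245466500 + 84747028420636*t + 58606227058958*t^2 + 112423563320042*t^3 + 114387352965220*t^4 + 4797912187751*t^5.
Hence e(P,Q) = 129875788094511 + 2130335655842*t + 86778743961573*t^2 + 25155711068262*t^3 + 58565021651239*t^4 + 68076500706102*t^5 in F_{131433587477233^6}^*.

129875788094511 + 2130335655842*t + 86778743961573*t^2 + 25155711068262*t^3 + 58565021651239*t^4 + 68076500706102*t^5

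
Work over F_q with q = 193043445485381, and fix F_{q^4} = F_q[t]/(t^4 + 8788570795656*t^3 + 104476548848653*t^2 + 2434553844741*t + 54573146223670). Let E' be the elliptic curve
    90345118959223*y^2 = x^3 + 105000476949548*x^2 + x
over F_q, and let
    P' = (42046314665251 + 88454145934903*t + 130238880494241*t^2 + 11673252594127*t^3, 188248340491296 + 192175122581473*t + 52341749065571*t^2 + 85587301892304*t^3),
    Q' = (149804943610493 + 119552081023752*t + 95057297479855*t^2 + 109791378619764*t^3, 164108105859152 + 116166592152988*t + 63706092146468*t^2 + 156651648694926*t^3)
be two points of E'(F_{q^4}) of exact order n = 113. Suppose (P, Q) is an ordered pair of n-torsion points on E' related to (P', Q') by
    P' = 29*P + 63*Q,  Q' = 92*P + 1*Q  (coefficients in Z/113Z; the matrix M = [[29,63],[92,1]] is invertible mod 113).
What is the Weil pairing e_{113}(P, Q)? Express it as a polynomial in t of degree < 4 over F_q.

e_{113}(aP+bQ,cP+dQ) = e_{113}(P,Q)^(ad-bc); with (a,b,c,d)=(29,63,92,1) this gives the det-113 law.
Inverting 109 mod 113: 28. Thus e_{113}(P,Q) = e(P',Q')^{28}.
Undo Montgomery via alpha=45694189372808, beta=93785833828569: (a',b')=(124872489274501,71227537272412) over F_{193043445485381}.
Miller loop for e_{113} over F_{193043445485381^4}: bits of 113 = 1110001; 6 double steps + 3 add steps, l/v at each.
Result: e(P',Q') = 1426844394263 + 82164366276640*t + 60338431376462*t^2 + 128259592140239*t^3.
Raise to 28: e(P,Q) = 191575123541033 + 23352333259184*t + 67294481451572*t^2 + 134180491809279*t^3 in mu_{113}.

191575123541033 + 23352333259184*t + 67294481451572*t^2 + 134180491809279*t^3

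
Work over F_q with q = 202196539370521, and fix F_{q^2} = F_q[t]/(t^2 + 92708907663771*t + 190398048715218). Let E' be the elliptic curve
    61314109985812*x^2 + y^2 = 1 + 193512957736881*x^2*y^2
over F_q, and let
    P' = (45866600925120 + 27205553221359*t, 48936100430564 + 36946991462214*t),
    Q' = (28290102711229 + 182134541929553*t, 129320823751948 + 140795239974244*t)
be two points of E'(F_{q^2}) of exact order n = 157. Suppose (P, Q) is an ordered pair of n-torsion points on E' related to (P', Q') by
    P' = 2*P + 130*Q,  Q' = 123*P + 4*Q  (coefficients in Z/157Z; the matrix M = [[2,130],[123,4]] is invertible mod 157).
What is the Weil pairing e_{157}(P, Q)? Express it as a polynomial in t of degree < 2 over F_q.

e_{157}(aP+bQ,cP+dQ) = e_{157}(P,Q)^(ad-bc); with (a,b,c,d)=(2,130,123,4) this gives the det-157 law.
Hence e(P,Q) = e(P',Q')^{54} where 54 = 32^{-1} mod 157.
Edwards a_E,d_E -> Montgomery A=126142709072883,B=1812736095144 -> Weierstrass 58097345473199,201887204540554 via alpha=8771754725362,beta=17499422904863.
Miller loop for e_{157} over F_{202196539370521^2}: bits of 157 = 10011101; 7 double steps + 4 add steps, l/v at each.
So e_{157}(P',Q') = 179067183738120 + 174310271286470*t.
Thus e_{157}(P,Q) = 72495398040904 + 56819889210691*t.

72495398040904 + 56819889210691*t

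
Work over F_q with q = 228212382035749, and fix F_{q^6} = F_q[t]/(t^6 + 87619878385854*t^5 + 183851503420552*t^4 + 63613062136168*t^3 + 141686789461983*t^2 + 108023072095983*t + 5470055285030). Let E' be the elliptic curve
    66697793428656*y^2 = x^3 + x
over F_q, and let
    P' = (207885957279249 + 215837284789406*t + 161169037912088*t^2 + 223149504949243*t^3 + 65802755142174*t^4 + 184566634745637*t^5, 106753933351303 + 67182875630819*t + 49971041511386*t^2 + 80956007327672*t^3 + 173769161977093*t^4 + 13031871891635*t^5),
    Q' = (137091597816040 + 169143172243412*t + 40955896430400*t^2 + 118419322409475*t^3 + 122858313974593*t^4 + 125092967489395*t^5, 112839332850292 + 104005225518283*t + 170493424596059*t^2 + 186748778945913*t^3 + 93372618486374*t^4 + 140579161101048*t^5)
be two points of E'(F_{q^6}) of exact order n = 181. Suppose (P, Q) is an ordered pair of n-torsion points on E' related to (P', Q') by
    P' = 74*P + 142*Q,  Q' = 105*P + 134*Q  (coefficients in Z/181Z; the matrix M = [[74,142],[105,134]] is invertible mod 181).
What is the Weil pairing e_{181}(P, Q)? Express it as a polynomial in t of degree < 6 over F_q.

The 181-Weil pairing on E[181] over F_{228212382035749} is alternating-bilinear: e_{181}(P',Q') = e_{181}(P,Q)^det(M).
det M = 74*134 - 142*105 = -4994 = 74 (mod 181); 74^{-1} = 159 (mod 181).
Set x_W=68926371516631*u, y_W=68926371516631*v; then E': y_W^2=x_W^3+51743319134958*x_W.
Double-and-add over 10110101: 8-1 doublings, 5-1 additions; each step l_{T,T}/v_{2T} or l_{T,P'}/v at Q'+S for random S.
The quotient is 70946294819009 + 86197813420709*t + 69509486967441*t^2 + 102052186677714*t^3 + 124221012651610*t^4 + 200966983904687*t^5.
(70946294819009 + 86197813420709*t + 69509486967441*t^2 + 102052186677714*t^3 + 124221012651610*t^4 + 200966983904687*t^5)^{159} mod (228212382035749,f) = 119321174843111 + 111347400526810*t + 185498526242548*t^2 + 287420166451*t^3 + 32230292471975*t^4 + 116349495208028*t^5.

119321174843111 + 111347400526810*t + 185498526242548*t^2 + 287420166451*t^3 + 32230292471975*t^4 + 116349495208028*t^5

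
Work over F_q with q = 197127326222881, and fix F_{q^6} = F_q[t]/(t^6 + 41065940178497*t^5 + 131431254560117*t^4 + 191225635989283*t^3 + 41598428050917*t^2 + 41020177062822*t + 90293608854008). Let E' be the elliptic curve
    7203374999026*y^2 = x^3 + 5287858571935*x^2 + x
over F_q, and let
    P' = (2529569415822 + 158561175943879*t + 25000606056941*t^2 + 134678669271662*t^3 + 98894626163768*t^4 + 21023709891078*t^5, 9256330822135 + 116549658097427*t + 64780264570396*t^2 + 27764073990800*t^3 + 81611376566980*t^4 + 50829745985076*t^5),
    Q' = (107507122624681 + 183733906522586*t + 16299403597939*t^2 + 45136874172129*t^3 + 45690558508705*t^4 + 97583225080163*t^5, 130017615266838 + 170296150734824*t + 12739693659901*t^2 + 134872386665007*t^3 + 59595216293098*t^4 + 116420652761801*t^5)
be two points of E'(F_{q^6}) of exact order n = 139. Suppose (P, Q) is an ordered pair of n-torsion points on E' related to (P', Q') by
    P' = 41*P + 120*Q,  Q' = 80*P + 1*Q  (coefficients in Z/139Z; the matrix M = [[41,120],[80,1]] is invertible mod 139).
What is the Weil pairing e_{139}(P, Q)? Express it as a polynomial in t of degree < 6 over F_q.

132271098455996 + 6571506476787*t + 104984075075392*t^2 + 144425017365903*t^3 + 113637750930966*t^4 + 91130697908297*t^5

Alternating bilinearity on E[139] (values in mu_{139} in F_{197127326222881^6}) gives e(P',Q') = e(P,Q)^det(M).
Inverting 32 mod 139: 126. Thus e_{139}(P,Q) = e(P',Q')^{126}.
Montgomery->Weierstrass: x_W = 40010196542291*x+77647153622245, y_W=40010196542291*y on F_{197127326222881}; lands on y^2=x^3+101050926168*x+86334513266623.
n = 139 = (10001011)_2 (8 bits, wt 4); accumulate f_{139,P'}(Q'+S)/f_{139,P'}(S) along the 7-step ladder.
f_P(D_Q)/f_Q(D_P) = 23098643021080 + 72385105726069*t + 40120708456898*t^2 + 156379658369697*t^3 + 33140881075268*t^4 + 102139644517242*t^5.
e_{139}(P,Q) = (23098643021080 + 72385105726069*t + 40120708456898*t^2 + 156379658369697*t^3 + 33140881075268*t^4 + 102139644517242*t^5)^{126} = 132271098455996 + 6571506476787*t + 104984075075392*t^2 + 144425017365903*t^3 + 113637750930966*t^4 + 91130697908297*t^5.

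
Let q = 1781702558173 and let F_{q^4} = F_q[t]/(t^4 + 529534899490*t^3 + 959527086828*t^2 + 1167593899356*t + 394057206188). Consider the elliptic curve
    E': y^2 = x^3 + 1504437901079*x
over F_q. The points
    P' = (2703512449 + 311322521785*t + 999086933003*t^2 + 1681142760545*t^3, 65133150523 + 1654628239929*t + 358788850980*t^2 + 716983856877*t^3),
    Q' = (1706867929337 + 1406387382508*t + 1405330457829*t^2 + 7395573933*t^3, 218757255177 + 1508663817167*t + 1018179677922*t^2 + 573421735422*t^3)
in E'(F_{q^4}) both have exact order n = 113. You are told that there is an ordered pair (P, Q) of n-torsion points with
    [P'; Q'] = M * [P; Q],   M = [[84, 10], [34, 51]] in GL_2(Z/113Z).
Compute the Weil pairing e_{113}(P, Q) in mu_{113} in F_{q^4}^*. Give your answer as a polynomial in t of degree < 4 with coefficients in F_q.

Alternating bilinearity on E[113] (values in mu_{113} in F_{1781702558173^4}) gives e(P',Q') = e(P,Q)^det(M).
det M = 84*51 - 10*34 = 3944 = 102 (mod 113); 102^{-1} = 41 (mod 113).
Miller loop for e_{113} over F_{1781702558173^4}: bits of 113 = 1110001; 6 double steps + 3 add steps, l/v at each.
f_P(D_Q)/f_Q(D_P) = 1200674516332 + 466462916133*t + 666503877285*t^2 + 309260307252*t^3.
Finally e_{113}(P,Q) = 978432794245 + 1664844176435*t + 71168030718*t^2 + 436817303898*t^3.

978432794245 + 1664844176435*t + 71168030718*t^2 + 436817303898*t^3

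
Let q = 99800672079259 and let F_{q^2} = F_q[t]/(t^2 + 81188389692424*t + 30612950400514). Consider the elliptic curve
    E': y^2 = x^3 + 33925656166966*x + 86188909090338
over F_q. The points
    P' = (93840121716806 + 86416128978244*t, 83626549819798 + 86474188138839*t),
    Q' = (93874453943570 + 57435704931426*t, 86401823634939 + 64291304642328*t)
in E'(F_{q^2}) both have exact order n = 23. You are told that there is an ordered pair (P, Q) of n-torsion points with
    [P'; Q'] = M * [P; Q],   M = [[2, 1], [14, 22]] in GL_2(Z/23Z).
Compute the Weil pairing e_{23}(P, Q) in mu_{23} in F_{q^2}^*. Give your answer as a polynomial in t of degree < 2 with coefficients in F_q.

The 23-Weil pairing on E[23] over F_{99800672079259} is alternating-bilinear: e_{23}(P',Q') = e_{23}(P,Q)^det(M).
det(M) mod 23 = 7; its inverse in (Z/23)^* is 10 (check: 7*10 mod 23 = 1).
Build f_{23,P'} and f_{23,Q'} via the 5-bit ladder of 23=10111_2; evaluate at shifted divisors; quotient in F_{99800672079259^2}.
So e_{23}(P',Q') = 8065309575459 + 39616672748982*t.
(8065309575459 + 39616672748982*t)^{10} mod (99800672079259,f) = 42914446184870 + 54461688357592*t.

42914446184870 + 54461688357592*t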